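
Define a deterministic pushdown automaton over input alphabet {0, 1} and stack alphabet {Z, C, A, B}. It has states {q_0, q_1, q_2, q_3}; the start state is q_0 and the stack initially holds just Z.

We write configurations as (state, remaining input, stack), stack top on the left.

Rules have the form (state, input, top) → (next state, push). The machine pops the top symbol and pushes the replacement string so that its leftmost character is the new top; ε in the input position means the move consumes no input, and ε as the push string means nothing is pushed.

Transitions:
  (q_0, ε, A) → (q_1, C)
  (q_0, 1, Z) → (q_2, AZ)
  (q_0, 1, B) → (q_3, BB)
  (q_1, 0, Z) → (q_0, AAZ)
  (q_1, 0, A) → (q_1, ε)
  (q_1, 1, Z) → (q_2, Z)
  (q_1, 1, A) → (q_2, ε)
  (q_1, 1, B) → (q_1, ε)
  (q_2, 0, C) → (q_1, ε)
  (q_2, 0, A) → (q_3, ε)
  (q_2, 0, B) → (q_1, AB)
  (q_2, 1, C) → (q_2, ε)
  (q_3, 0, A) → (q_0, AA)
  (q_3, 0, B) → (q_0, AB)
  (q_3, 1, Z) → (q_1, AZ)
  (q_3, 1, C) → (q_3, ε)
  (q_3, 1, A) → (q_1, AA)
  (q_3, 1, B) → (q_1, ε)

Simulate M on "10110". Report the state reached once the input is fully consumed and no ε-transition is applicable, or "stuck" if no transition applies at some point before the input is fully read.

stuck

(q_0, 10110, Z)
  read 1, top Z: go to q_2, push AZ → (q_2, 0110, AZ)
  read 0, top A: go to q_3, push ε → (q_3, 110, Z)
  read 1, top Z: go to q_1, push AZ → (q_1, 10, AZ)
  read 1, top A: go to q_2, push ε → (q_2, 0, Z)
No transition for (q_2, 0, top Z); M blocks with input 0 remaining.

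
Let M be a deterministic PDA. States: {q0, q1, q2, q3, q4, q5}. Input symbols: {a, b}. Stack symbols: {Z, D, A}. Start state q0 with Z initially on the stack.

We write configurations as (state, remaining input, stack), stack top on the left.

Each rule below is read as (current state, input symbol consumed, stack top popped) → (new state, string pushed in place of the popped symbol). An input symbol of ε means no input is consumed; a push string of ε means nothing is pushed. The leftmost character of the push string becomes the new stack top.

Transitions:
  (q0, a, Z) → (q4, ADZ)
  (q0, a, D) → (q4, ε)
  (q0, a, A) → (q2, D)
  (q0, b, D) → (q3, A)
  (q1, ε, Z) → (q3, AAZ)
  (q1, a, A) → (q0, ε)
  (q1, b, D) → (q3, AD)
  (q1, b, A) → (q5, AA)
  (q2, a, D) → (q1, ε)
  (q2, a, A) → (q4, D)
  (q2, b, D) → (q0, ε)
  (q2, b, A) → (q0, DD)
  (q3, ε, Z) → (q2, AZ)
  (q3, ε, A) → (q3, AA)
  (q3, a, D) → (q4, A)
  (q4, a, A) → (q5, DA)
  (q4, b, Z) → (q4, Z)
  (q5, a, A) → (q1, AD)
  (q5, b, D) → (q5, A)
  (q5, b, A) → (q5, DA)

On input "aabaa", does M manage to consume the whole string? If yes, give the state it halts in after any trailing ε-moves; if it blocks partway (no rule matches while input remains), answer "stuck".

q0

(q0, aabaa, Z)
  read a, top Z: go to q4, push ADZ → (q4, abaa, ADZ)
  read a, top A: go to q5, push DA → (q5, baa, DADZ)
  read b, top D: go to q5, push A → (q5, aa, AADZ)
  read a, top A: go to q1, push AD → (q1, a, ADADZ)
  read a, top A: go to q0, push ε → (q0, ε, DADZ)
All input consumed; M is in state q0.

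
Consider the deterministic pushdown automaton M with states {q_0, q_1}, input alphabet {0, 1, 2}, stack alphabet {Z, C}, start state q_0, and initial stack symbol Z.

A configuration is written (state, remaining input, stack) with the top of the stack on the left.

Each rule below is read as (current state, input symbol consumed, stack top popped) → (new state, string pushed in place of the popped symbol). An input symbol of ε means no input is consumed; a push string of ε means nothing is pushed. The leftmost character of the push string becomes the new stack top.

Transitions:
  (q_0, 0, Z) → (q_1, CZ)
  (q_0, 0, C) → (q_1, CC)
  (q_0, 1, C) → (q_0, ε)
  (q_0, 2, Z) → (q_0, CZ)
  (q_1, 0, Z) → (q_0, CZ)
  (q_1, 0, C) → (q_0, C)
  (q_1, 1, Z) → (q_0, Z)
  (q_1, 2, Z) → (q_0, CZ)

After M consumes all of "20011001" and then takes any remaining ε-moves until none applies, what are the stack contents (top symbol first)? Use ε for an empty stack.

Z

(q_0, 20011001, Z)
  read 2, top Z: go to q_0, push CZ → (q_0, 0011001, CZ)
  read 0, top C: go to q_1, push CC → (q_1, 011001, CCZ)
  read 0, top C: go to q_0, push C → (q_0, 11001, CCZ)
  read 1, top C: go to q_0, push ε → (q_0, 1001, CZ)
  read 1, top C: go to q_0, push ε → (q_0, 001, Z)
  read 0, top Z: go to q_1, push CZ → (q_1, 01, CZ)
  read 0, top C: go to q_0, push C → (q_0, 1, CZ)
  read 1, top C: go to q_0, push ε → (q_0, ε, Z)
All input consumed in state q_0 with stack Z.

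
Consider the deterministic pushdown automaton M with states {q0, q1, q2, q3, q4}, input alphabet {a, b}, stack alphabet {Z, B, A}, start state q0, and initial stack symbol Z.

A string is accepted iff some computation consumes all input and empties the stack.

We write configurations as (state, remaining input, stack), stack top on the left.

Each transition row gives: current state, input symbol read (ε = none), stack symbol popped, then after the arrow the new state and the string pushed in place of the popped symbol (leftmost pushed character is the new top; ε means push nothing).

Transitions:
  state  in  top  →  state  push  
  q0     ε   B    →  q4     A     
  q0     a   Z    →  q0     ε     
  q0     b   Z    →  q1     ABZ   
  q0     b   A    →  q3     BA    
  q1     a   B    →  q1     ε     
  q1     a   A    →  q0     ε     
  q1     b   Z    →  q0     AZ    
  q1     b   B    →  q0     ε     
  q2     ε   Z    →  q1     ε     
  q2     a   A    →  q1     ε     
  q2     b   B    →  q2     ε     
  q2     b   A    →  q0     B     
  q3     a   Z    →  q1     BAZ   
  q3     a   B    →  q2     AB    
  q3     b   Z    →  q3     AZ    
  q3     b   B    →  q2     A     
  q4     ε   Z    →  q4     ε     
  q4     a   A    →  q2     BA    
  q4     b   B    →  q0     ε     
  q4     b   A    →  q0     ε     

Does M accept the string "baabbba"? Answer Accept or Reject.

(q0, baabbba, Z) ⊢ (q1, aabbba, ABZ) ⊢ (q0, abbba, BZ) ⊢ (q4, abbba, AZ) ⊢ (q2, bbba, BAZ) ⊢ (q2, bba, AZ) ⊢ (q0, ba, BZ) ⊢ (q4, ba, AZ) ⊢ (q0, a, Z) ⊢ (q0, ε, ε)
All input consumed and the stack is empty.

Accept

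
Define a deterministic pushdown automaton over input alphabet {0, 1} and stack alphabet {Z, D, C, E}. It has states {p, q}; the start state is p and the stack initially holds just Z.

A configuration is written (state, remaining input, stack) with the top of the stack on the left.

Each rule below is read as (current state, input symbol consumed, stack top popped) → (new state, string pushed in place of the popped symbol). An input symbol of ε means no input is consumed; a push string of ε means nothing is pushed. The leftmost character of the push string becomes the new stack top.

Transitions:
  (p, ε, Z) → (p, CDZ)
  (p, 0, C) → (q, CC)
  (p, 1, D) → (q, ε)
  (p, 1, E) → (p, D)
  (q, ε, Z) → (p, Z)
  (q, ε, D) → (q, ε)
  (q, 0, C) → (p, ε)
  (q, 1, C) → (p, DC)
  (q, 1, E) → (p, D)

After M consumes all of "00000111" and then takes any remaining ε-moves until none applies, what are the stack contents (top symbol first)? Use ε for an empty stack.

DCCDZ

(p, 00000111, Z)
  ε-move, top Z: go to p, push CDZ → (p, 00000111, CDZ)
  read 0, top C: go to q, push CC → (q, 0000111, CCDZ)
  read 0, top C: go to p, push ε → (p, 000111, CDZ)
  read 0, top C: go to q, push CC → (q, 00111, CCDZ)
  read 0, top C: go to p, push ε → (p, 0111, CDZ)
  read 0, top C: go to q, push CC → (q, 111, CCDZ)
  read 1, top C: go to p, push DC → (p, 11, DCCDZ)
  read 1, top D: go to q, push ε → (q, 1, CCDZ)
  read 1, top C: go to p, push DC → (p, ε, DCCDZ)
All input consumed in state p with stack DCCDZ.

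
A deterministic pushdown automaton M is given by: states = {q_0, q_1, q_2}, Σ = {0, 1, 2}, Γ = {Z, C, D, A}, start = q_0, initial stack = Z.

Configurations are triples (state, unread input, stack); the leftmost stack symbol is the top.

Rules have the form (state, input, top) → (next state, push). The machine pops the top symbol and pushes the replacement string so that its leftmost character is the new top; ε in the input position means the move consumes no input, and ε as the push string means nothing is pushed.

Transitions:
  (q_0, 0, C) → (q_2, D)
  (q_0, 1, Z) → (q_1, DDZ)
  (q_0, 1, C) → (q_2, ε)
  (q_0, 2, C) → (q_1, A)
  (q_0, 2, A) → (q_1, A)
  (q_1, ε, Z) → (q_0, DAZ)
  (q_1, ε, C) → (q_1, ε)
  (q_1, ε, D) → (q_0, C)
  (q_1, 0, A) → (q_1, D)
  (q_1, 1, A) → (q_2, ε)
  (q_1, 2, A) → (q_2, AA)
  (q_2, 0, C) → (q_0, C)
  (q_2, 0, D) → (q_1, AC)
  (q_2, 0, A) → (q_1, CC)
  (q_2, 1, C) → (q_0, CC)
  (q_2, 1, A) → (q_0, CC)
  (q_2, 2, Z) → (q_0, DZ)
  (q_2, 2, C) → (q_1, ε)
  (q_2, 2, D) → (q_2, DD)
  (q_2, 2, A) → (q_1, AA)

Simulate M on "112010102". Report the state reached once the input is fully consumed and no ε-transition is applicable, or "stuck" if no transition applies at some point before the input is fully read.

q_2

(q_0, 112010102, Z) ⊢ (q_1, 12010102, DDZ) ⊢ (q_0, 12010102, CDZ) ⊢ (q_2, 2010102, DZ) ⊢ (q_2, 010102, DDZ) ⊢ (q_1, 10102, ACDZ) ⊢ (q_2, 0102, CDZ) ⊢ (q_0, 102, CDZ) ⊢ (q_2, 02, DZ) ⊢ (q_1, 2, ACZ) ⊢ (q_2, ε, AACZ)
All input consumed; M is in state q_2.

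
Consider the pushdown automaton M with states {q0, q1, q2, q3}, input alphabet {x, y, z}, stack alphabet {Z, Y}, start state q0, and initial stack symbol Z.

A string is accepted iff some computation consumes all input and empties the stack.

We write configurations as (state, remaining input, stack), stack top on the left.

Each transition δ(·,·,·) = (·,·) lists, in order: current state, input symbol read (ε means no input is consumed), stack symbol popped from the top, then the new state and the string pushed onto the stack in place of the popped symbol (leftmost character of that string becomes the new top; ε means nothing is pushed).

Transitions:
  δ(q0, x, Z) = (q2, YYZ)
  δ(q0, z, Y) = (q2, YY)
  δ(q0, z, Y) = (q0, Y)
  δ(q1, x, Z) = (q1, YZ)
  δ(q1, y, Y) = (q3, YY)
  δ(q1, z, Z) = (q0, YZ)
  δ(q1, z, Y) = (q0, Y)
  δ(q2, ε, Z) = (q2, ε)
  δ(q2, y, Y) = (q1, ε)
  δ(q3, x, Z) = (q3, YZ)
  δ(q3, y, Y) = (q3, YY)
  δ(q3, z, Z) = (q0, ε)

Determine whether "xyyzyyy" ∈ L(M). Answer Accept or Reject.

Reject

No computation consumes all input and empties the stack.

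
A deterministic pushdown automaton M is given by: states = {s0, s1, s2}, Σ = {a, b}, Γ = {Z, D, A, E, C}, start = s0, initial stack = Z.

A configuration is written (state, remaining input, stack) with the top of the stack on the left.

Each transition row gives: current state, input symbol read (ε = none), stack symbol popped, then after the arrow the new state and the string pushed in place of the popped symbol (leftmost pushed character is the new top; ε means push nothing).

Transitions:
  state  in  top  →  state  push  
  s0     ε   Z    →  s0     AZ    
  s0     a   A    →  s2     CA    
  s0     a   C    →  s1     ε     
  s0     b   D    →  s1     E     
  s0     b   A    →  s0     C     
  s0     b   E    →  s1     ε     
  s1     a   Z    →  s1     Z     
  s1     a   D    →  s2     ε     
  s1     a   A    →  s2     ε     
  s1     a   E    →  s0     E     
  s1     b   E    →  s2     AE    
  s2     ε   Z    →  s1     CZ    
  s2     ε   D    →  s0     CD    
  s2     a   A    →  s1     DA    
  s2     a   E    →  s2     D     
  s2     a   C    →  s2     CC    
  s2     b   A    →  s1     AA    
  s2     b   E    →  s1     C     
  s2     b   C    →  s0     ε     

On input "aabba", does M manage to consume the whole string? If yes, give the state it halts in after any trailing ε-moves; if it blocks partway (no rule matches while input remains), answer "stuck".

(s0, aabba, Z)
  ε-move, top Z: go to s0, push AZ → (s0, aabba, AZ)
  read a, top A: go to s2, push CA → (s2, abba, CAZ)
  read a, top C: go to s2, push CC → (s2, bba, CCAZ)
  read b, top C: go to s0, push ε → (s0, ba, CAZ)
No transition for (s0, b, top C); M blocks with input ba remaining.

stuck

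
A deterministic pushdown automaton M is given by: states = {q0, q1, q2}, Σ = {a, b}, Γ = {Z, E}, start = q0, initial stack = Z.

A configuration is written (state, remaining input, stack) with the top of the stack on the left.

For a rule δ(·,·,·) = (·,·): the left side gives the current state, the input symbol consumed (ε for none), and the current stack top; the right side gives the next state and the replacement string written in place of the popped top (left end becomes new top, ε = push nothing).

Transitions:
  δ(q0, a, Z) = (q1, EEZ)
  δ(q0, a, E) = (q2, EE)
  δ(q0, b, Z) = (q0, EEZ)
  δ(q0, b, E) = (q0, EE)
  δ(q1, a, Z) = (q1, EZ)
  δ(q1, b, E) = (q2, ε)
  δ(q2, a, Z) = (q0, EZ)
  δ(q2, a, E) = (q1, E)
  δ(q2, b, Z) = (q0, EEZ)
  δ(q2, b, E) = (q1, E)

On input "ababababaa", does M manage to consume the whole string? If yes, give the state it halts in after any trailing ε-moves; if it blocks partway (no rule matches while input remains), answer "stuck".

(q0, ababababaa, Z) ⊢ (q1, babababaa, EEZ) ⊢ (q2, abababaa, EZ) ⊢ (q1, bababaa, EZ) ⊢ (q2, ababaa, Z) ⊢ (q0, babaa, EZ) ⊢ (q0, abaa, EEZ) ⊢ (q2, baa, EEEZ) ⊢ (q1, aa, EEEZ)
No transition for (q1, a, top E); M blocks with input aa remaining.

stuck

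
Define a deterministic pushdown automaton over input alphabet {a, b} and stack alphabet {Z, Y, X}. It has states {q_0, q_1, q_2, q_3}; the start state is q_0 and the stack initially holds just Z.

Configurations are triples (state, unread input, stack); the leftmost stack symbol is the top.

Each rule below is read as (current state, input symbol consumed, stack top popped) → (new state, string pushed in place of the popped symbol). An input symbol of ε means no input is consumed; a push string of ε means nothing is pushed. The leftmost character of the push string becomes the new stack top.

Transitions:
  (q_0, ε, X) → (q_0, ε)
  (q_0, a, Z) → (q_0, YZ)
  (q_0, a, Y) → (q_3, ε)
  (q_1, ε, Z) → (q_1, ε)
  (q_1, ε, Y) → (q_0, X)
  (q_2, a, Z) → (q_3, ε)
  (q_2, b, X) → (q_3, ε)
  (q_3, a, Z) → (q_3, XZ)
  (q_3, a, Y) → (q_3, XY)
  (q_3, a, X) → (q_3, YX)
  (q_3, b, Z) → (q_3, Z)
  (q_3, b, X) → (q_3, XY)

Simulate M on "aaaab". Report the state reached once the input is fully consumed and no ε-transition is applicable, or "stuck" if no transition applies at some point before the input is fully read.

stuck

(q_0, aaaab, Z)
  read a, top Z: go to q_0, push YZ → (q_0, aaab, YZ)
  read a, top Y: go to q_3, push ε → (q_3, aab, Z)
  read a, top Z: go to q_3, push XZ → (q_3, ab, XZ)
  read a, top X: go to q_3, push YX → (q_3, b, YXZ)
No transition for (q_3, b, top Y); M blocks with input b remaining.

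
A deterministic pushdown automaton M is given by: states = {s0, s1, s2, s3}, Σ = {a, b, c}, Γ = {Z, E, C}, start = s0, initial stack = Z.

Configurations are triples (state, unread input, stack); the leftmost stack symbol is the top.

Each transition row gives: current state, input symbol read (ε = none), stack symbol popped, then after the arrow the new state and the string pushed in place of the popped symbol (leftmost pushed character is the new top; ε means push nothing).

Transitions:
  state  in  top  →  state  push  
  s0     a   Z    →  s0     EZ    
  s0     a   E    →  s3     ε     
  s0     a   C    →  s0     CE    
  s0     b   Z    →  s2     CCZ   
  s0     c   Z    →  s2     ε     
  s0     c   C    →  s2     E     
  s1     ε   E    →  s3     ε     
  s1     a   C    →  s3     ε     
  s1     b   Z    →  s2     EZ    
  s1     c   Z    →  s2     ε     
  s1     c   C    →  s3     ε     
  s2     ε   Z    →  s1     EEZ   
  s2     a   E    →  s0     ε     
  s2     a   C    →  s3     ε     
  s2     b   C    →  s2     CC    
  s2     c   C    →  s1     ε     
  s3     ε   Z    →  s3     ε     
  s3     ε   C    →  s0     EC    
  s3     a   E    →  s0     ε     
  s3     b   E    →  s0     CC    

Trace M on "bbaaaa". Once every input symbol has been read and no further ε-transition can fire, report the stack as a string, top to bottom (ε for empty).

(s0, bbaaaa, Z)
  read b, top Z: go to s2, push CCZ → (s2, baaaa, CCZ)
  read b, top C: go to s2, push CC → (s2, aaaa, CCCZ)
  read a, top C: go to s3, push ε → (s3, aaa, CCZ)
  ε-move, top C: go to s0, push EC → (s0, aaa, ECCZ)
  read a, top E: go to s3, push ε → (s3, aa, CCZ)
  ε-move, top C: go to s0, push EC → (s0, aa, ECCZ)
  read a, top E: go to s3, push ε → (s3, a, CCZ)
  ε-move, top C: go to s0, push EC → (s0, a, ECCZ)
  read a, top E: go to s3, push ε → (s3, ε, CCZ)
  ε-move, top C: go to s0, push EC → (s0, ε, ECCZ)
All input consumed in state s0 with stack ECCZ.

ECCZ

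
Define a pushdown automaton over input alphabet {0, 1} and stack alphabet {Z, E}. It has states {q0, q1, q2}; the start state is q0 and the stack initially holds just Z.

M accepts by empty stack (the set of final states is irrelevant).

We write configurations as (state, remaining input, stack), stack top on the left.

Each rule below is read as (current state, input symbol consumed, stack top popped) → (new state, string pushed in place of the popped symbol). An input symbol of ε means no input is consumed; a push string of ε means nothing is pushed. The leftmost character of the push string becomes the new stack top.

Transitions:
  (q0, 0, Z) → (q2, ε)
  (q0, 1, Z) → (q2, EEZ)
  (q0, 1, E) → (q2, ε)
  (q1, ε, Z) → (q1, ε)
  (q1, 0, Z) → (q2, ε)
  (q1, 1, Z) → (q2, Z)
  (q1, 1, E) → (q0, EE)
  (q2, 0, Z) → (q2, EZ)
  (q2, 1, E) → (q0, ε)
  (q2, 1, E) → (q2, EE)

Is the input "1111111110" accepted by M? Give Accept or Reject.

Accept

One accepting computation: (q0, 1111111110, Z) ⊢ (q2, 111111110, EEZ) ⊢ (q2, 11111110, EEEZ) ⊢ (q0, 1111110, EEZ) ⊢ (q2, 111110, EZ) ⊢ (q2, 11110, EEZ) ⊢ (q2, 1110, EEEZ) ⊢ (q0, 110, EEZ) ⊢ (q2, 10, EZ) ⊢ (q0, 0, Z) ⊢ (q2, ε, ε)
All input consumed and the stack is empty.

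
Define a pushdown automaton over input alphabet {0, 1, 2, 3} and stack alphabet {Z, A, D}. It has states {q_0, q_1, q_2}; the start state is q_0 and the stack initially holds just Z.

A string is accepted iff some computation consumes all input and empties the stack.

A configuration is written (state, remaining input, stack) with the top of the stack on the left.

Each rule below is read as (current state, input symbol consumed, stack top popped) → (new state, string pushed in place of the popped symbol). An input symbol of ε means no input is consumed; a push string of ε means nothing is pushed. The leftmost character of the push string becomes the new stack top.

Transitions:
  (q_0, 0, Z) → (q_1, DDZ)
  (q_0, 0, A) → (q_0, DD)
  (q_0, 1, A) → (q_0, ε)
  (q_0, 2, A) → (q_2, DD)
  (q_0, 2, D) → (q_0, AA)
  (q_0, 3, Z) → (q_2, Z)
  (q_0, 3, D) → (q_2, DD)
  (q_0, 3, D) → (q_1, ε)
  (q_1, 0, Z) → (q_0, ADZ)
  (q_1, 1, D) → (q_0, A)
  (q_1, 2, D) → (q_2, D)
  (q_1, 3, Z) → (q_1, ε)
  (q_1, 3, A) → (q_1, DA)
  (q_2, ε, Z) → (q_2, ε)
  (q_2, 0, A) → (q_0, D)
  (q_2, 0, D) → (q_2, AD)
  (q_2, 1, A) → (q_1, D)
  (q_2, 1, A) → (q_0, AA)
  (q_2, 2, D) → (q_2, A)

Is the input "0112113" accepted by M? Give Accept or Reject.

One accepting computation: (q_0, 0112113, Z) ⊢ (q_1, 112113, DDZ) ⊢ (q_0, 12113, ADZ) ⊢ (q_0, 2113, DZ) ⊢ (q_0, 113, AAZ) ⊢ (q_0, 13, AZ) ⊢ (q_0, 3, Z) ⊢ (q_2, ε, Z) ⊢ (q_2, ε, ε)
All input consumed and the stack is empty.

Accept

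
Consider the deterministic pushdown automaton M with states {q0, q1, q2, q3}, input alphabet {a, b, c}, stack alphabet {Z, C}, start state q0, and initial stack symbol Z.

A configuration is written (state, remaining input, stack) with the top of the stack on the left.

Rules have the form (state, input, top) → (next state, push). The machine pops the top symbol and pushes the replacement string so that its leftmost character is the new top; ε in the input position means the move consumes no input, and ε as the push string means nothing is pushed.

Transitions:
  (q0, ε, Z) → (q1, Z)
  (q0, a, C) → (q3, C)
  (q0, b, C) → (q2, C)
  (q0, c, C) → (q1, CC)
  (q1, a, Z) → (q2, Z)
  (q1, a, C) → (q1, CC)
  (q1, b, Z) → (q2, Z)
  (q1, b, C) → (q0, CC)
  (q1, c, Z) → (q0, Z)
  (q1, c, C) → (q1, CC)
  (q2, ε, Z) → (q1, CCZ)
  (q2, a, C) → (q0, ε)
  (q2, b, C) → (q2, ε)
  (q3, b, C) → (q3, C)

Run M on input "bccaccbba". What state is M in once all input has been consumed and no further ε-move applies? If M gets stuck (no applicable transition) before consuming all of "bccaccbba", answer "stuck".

q0

(q0, bccaccbba, Z) ⊢ (q1, bccaccbba, Z) ⊢ (q2, ccaccbba, Z) ⊢ (q1, ccaccbba, CCZ) ⊢ (q1, caccbba, CCCZ) ⊢ (q1, accbba, CCCCZ) ⊢ (q1, ccbba, CCCCCZ) ⊢ (q1, cbba, CCCCCCZ) ⊢ (q1, bba, CCCCCCCZ) ⊢ (q0, ba, CCCCCCCCZ) ⊢ (q2, a, CCCCCCCCZ) ⊢ (q0, ε, CCCCCCCZ)
All input consumed; M is in state q0.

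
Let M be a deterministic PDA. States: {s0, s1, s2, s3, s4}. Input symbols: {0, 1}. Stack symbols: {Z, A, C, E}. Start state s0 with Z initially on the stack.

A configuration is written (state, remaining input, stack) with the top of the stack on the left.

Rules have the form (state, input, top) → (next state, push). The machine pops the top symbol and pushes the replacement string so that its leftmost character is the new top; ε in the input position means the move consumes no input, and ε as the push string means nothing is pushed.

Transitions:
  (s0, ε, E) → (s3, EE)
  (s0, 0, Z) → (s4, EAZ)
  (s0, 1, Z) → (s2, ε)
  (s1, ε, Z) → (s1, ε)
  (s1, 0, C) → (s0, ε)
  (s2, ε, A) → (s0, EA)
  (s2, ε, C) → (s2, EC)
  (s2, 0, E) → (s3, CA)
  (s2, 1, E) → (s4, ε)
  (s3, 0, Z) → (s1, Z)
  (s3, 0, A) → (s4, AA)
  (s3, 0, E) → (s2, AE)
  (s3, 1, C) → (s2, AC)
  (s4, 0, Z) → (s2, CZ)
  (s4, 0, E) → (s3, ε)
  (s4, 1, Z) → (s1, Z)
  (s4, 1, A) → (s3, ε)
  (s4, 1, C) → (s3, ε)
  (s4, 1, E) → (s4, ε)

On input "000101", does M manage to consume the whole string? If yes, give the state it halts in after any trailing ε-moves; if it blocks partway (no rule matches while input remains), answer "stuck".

(s0, 000101, Z)
  read 0, top Z: go to s4, push EAZ → (s4, 00101, EAZ)
  read 0, top E: go to s3, push ε → (s3, 0101, AZ)
  read 0, top A: go to s4, push AA → (s4, 101, AAZ)
  read 1, top A: go to s3, push ε → (s3, 01, AZ)
  read 0, top A: go to s4, push AA → (s4, 1, AAZ)
  read 1, top A: go to s3, push ε → (s3, ε, AZ)
All input consumed; M is in state s3.

s3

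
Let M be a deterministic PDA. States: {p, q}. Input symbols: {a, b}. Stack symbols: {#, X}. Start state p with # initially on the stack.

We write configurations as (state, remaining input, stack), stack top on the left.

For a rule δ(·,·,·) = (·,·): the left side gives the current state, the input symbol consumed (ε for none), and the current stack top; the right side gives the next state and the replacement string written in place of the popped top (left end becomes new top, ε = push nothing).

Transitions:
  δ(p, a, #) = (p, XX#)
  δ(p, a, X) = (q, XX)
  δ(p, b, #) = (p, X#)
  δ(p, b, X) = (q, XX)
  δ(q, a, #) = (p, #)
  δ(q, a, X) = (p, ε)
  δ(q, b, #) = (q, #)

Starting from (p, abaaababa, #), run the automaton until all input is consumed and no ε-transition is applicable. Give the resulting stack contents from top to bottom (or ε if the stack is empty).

(p, abaaababa, #)
  read a, top #: go to p, push XX# → (p, baaababa, XX#)
  read b, top X: go to q, push XX → (q, aaababa, XXX#)
  read a, top X: go to p, push ε → (p, aababa, XX#)
  read a, top X: go to q, push XX → (q, ababa, XXX#)
  read a, top X: go to p, push ε → (p, baba, XX#)
  read b, top X: go to q, push XX → (q, aba, XXX#)
  read a, top X: go to p, push ε → (p, ba, XX#)
  read b, top X: go to q, push XX → (q, a, XXX#)
  read a, top X: go to p, push ε → (p, ε, XX#)
All input consumed in state p with stack XX#.

XX#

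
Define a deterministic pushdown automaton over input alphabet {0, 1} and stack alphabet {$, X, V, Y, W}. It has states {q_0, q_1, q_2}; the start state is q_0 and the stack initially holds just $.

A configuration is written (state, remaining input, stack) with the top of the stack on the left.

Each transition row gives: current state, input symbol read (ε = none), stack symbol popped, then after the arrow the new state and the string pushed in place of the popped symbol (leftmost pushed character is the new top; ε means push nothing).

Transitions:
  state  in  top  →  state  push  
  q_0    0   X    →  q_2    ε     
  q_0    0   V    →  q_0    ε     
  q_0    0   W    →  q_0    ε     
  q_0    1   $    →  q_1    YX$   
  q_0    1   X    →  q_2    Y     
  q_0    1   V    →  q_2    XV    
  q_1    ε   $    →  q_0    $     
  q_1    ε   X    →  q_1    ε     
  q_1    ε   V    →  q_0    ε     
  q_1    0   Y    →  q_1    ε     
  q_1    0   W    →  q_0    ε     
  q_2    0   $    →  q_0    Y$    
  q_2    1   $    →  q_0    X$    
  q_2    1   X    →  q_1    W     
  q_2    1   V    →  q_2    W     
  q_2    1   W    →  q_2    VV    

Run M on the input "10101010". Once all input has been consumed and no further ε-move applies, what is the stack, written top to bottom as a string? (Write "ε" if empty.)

$

(q_0, 10101010, $)
  read 1, top $: go to q_1, push YX$ → (q_1, 0101010, YX$)
  read 0, top Y: go to q_1, push ε → (q_1, 101010, X$)
  ε-move, top X: go to q_1, push ε → (q_1, 101010, $)
  ε-move, top $: go to q_0, push $ → (q_0, 101010, $)
  read 1, top $: go to q_1, push YX$ → (q_1, 01010, YX$)
  read 0, top Y: go to q_1, push ε → (q_1, 1010, X$)
  ε-move, top X: go to q_1, push ε → (q_1, 1010, $)
  ε-move, top $: go to q_0, push $ → (q_0, 1010, $)
  read 1, top $: go to q_1, push YX$ → (q_1, 010, YX$)
  read 0, top Y: go to q_1, push ε → (q_1, 10, X$)
  ε-move, top X: go to q_1, push ε → (q_1, 10, $)
  ε-move, top $: go to q_0, push $ → (q_0, 10, $)
  read 1, top $: go to q_1, push YX$ → (q_1, 0, YX$)
  read 0, top Y: go to q_1, push ε → (q_1, ε, X$)
  ε-move, top X: go to q_1, push ε → (q_1, ε, $)
  ε-move, top $: go to q_0, push $ → (q_0, ε, $)
All input consumed in state q_0 with stack $.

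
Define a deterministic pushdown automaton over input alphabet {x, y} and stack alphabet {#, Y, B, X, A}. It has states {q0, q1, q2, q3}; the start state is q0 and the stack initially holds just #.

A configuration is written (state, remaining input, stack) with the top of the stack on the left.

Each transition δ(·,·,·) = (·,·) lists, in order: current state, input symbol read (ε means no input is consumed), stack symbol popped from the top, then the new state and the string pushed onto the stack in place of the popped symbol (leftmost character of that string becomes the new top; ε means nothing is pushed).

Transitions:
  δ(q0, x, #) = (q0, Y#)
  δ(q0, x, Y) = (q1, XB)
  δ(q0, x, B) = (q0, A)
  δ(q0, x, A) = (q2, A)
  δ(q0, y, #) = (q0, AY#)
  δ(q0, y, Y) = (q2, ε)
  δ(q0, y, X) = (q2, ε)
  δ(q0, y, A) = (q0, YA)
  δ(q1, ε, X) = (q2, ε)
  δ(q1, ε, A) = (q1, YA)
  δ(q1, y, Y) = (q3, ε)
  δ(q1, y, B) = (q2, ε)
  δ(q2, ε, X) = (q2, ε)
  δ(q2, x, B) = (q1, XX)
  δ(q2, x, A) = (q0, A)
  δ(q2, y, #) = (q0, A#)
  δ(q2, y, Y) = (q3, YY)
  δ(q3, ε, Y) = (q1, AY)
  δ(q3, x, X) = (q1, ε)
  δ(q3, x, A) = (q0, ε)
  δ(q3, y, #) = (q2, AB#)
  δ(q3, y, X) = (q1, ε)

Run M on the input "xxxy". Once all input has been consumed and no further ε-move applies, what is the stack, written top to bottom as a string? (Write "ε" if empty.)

(q0, xxxy, #)
  read x, top #: go to q0, push Y# → (q0, xxy, Y#)
  read x, top Y: go to q1, push XB → (q1, xy, XB#)
  ε-move, top X: go to q2, push ε → (q2, xy, B#)
  read x, top B: go to q1, push XX → (q1, y, XX#)
  ε-move, top X: go to q2, push ε → (q2, y, X#)
  ε-move, top X: go to q2, push ε → (q2, y, #)
  read y, top #: go to q0, push A# → (q0, ε, A#)
All input consumed in state q0 with stack A#.

A#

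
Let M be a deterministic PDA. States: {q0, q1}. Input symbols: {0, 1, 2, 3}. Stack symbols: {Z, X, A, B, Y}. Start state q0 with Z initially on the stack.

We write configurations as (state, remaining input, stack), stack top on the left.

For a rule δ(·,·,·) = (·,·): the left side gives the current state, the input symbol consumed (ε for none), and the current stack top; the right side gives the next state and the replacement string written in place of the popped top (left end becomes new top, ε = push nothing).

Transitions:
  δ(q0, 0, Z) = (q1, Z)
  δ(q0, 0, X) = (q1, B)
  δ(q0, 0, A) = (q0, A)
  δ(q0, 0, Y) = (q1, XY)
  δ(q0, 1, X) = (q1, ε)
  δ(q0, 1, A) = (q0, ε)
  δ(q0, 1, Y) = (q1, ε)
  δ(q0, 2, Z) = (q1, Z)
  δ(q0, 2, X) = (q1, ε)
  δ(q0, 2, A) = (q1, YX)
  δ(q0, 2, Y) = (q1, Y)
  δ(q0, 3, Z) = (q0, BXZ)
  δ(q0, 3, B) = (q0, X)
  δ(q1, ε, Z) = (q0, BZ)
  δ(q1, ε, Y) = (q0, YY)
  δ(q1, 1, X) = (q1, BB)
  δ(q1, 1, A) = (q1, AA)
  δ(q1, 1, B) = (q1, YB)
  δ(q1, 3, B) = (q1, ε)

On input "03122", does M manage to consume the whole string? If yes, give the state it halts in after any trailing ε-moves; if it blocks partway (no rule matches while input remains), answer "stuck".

stuck

(q0, 03122, Z)
  read 0, top Z: go to q1, push Z → (q1, 3122, Z)
  ε-move, top Z: go to q0, push BZ → (q0, 3122, BZ)
  read 3, top B: go to q0, push X → (q0, 122, XZ)
  read 1, top X: go to q1, push ε → (q1, 22, Z)
  ε-move, top Z: go to q0, push BZ → (q0, 22, BZ)
No transition for (q0, 2, top B); M blocks with input 22 remaining.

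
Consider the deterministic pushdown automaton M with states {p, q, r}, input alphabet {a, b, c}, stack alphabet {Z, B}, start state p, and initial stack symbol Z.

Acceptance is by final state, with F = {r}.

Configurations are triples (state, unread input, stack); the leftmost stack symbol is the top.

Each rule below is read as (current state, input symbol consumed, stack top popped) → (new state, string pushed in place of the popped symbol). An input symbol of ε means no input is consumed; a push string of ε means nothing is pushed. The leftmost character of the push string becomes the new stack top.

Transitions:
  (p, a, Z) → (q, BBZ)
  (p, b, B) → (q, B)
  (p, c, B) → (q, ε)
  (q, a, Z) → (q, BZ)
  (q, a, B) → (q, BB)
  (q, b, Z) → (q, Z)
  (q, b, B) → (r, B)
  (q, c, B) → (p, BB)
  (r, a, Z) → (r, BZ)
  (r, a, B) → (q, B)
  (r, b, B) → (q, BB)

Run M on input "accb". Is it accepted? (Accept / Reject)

Accept

(p, accb, Z)
  read a, top Z: go to q, push BBZ → (q, ccb, BBZ)
  read c, top B: go to p, push BB → (p, cb, BBBZ)
  read c, top B: go to q, push ε → (q, b, BBZ)
  read b, top B: go to r, push B → (r, ε, BBZ)
All input consumed; state r ∈ F.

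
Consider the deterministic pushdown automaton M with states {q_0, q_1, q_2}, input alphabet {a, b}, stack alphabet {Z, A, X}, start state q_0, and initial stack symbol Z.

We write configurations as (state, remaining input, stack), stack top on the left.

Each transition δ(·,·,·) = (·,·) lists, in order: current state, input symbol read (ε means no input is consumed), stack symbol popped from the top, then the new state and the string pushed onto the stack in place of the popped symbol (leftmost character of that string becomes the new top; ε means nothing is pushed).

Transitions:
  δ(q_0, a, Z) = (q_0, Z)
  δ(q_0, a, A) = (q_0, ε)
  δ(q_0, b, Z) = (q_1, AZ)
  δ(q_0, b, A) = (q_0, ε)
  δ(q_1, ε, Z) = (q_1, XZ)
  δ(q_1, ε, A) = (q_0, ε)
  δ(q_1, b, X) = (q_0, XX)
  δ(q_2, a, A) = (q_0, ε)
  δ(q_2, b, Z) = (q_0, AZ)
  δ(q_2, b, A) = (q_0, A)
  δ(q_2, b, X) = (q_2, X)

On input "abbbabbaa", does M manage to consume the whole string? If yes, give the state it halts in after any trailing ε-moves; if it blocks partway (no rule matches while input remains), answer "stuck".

q_0

(q_0, abbbabbaa, Z)
  read a, top Z: go to q_0, push Z → (q_0, bbbabbaa, Z)
  read b, top Z: go to q_1, push AZ → (q_1, bbabbaa, AZ)
  ε-move, top A: go to q_0, push ε → (q_0, bbabbaa, Z)
  read b, top Z: go to q_1, push AZ → (q_1, babbaa, AZ)
  ε-move, top A: go to q_0, push ε → (q_0, babbaa, Z)
  read b, top Z: go to q_1, push AZ → (q_1, abbaa, AZ)
  ε-move, top A: go to q_0, push ε → (q_0, abbaa, Z)
  read a, top Z: go to q_0, push Z → (q_0, bbaa, Z)
  read b, top Z: go to q_1, push AZ → (q_1, baa, AZ)
  ε-move, top A: go to q_0, push ε → (q_0, baa, Z)
  read b, top Z: go to q_1, push AZ → (q_1, aa, AZ)
  ε-move, top A: go to q_0, push ε → (q_0, aa, Z)
  read a, top Z: go to q_0, push Z → (q_0, a, Z)
  read a, top Z: go to q_0, push Z → (q_0, ε, Z)
All input consumed; M is in state q_0.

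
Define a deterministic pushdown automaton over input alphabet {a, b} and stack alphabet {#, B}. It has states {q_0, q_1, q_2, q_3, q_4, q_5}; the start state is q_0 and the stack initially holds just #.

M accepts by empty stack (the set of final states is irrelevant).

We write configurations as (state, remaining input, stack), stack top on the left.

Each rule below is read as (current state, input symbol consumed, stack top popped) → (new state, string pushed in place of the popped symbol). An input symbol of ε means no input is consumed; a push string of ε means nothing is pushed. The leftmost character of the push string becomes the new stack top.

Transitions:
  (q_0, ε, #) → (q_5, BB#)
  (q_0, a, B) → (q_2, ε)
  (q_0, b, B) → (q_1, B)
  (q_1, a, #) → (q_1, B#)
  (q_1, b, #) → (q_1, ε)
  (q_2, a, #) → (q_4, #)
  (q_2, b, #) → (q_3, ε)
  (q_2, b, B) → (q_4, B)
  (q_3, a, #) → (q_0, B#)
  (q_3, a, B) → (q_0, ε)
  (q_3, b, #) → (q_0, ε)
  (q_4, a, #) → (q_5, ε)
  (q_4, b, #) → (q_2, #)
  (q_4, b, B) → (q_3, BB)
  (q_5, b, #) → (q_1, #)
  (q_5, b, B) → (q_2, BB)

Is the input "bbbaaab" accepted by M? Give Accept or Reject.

Reject

(q_0, bbbaaab, #)
  ε-move, top #: go to q_5, push BB# → (q_5, bbbaaab, BB#)
  read b, top B: go to q_2, push BB → (q_2, bbaaab, BBB#)
  read b, top B: go to q_4, push B → (q_4, baaab, BBB#)
  read b, top B: go to q_3, push BB → (q_3, aaab, BBBB#)
  read a, top B: go to q_0, push ε → (q_0, aab, BBB#)
  read a, top B: go to q_2, push ε → (q_2, ab, BB#)
No transition applies at (q_2, ab, BB#); input not fully consumed.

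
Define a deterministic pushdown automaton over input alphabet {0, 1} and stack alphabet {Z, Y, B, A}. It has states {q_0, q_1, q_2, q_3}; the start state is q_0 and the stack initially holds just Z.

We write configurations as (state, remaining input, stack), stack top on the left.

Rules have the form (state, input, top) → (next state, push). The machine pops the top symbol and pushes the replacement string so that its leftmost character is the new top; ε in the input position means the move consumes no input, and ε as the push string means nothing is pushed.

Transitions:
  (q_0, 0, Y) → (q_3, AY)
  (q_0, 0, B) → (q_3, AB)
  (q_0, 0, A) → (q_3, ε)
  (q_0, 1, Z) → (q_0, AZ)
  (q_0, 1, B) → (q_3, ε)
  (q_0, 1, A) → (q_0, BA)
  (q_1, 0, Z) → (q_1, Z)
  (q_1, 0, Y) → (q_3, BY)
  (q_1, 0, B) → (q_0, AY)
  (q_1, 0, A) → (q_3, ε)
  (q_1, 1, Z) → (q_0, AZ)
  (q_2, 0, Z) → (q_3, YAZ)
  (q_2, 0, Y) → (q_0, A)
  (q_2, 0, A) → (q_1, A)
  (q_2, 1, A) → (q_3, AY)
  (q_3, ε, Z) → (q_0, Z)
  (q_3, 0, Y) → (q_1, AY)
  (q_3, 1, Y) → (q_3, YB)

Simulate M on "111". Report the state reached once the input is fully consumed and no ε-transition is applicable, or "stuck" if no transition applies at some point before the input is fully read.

(q_0, 111, Z) ⊢ (q_0, 11, AZ) ⊢ (q_0, 1, BAZ) ⊢ (q_3, ε, AZ)
All input consumed; M is in state q_3.

q_3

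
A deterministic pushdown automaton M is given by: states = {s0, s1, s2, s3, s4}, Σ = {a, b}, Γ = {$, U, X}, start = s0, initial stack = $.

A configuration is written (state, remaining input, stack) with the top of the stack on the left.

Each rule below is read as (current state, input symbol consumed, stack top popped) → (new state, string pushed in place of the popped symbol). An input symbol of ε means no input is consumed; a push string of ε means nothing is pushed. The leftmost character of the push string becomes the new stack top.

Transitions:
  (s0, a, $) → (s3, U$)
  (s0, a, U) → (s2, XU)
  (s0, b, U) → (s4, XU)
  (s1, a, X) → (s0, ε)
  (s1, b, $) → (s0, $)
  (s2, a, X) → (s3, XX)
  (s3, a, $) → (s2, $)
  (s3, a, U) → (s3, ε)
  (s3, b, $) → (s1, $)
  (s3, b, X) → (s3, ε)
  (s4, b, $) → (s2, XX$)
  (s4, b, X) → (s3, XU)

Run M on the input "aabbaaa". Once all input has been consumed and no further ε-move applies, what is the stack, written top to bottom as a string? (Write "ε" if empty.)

$

(s0, aabbaaa, $)
  read a, top $: go to s3, push U$ → (s3, abbaaa, U$)
  read a, top U: go to s3, push ε → (s3, bbaaa, $)
  read b, top $: go to s1, push $ → (s1, baaa, $)
  read b, top $: go to s0, push $ → (s0, aaa, $)
  read a, top $: go to s3, push U$ → (s3, aa, U$)
  read a, top U: go to s3, push ε → (s3, a, $)
  read a, top $: go to s2, push $ → (s2, ε, $)
All input consumed in state s2 with stack $.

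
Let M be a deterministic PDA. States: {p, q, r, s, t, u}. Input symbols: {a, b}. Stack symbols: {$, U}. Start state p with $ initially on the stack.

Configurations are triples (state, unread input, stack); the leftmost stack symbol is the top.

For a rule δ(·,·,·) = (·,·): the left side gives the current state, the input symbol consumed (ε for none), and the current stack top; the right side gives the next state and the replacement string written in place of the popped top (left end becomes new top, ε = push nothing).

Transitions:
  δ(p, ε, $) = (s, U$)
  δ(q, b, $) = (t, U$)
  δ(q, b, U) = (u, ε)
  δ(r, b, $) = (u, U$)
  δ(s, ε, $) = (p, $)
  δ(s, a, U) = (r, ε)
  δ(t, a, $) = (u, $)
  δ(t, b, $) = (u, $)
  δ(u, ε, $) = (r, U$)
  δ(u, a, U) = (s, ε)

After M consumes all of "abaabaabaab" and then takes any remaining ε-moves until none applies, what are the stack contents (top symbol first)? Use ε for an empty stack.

(p, abaabaabaab, $)
  ε-move, top $: go to s, push U$ → (s, abaabaabaab, U$)
  read a, top U: go to r, push ε → (r, baabaabaab, $)
  read b, top $: go to u, push U$ → (u, aabaabaab, U$)
  read a, top U: go to s, push ε → (s, abaabaab, $)
  ε-move, top $: go to p, push $ → (p, abaabaab, $)
  ε-move, top $: go to s, push U$ → (s, abaabaab, U$)
  read a, top U: go to r, push ε → (r, baabaab, $)
  read b, top $: go to u, push U$ → (u, aabaab, U$)
  read a, top U: go to s, push ε → (s, abaab, $)
  ε-move, top $: go to p, push $ → (p, abaab, $)
  ε-move, top $: go to s, push U$ → (s, abaab, U$)
  read a, top U: go to r, push ε → (r, baab, $)
  read b, top $: go to u, push U$ → (u, aab, U$)
  read a, top U: go to s, push ε → (s, ab, $)
  ε-move, top $: go to p, push $ → (p, ab, $)
  ε-move, top $: go to s, push U$ → (s, ab, U$)
  read a, top U: go to r, push ε → (r, b, $)
  read b, top $: go to u, push U$ → (u, ε, U$)
All input consumed in state u with stack U$.

U$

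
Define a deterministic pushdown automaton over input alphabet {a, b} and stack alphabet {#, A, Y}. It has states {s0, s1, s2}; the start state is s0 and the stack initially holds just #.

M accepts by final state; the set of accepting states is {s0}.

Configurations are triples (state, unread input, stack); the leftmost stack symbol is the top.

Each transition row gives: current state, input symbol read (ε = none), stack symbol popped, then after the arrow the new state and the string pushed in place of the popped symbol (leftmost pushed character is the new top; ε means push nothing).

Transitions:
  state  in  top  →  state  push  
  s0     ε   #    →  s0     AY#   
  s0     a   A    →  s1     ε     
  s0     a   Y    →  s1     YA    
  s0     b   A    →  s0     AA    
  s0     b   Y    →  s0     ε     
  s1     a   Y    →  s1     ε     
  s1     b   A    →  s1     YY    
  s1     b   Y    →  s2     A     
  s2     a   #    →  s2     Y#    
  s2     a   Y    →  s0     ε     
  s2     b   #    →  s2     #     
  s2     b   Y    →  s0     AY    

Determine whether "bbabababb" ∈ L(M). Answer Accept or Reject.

Reject

(s0, bbabababb, #) ⊢ (s0, bbabababb, AY#) ⊢ (s0, babababb, AAY#) ⊢ (s0, abababb, AAAY#) ⊢ (s1, bababb, AAY#) ⊢ (s1, ababb, YYAY#) ⊢ (s1, babb, YAY#) ⊢ (s2, abb, AAY#)
No transition applies at (s2, abb, AAY#); input not fully consumed.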